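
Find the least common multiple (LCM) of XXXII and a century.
Convert XXXII (Roman numeral) → 10 + 10 + 10 + 1 + 1 = 32 (decimal)
Convert a century (colloquial) → 100 (decimal)
Compute lcm(32, 100) = 800
800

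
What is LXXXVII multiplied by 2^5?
Convert LXXXVII (Roman numeral) → 50 + 10 + 10 + 10 + 5 + 1 + 1 = 87 (decimal)
Convert 2^5 (power) → 32 (decimal)
Compute 87 × 32 = 2784
2784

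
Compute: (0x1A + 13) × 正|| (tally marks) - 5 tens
Convert 0x1A (hexadecimal) → 1×16 + 10 = 26 (decimal)
Convert 正|| (tally marks) → 5 + 2 = 7 (decimal)
Convert 5 tens (place-value notation) → 5×10 = 50 (decimal)
Expression in decimal: (26 + 13) × 7 - 50
Parentheses first: 26 + 13 = 39
Multiply: 39 × 7 = 273
Subtract: 273 - 50 = 223
223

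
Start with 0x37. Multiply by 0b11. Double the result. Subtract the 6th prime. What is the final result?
Convert 0x37 (hexadecimal) → 3×16 + 7 = 55 (decimal)
Start: 55
Convert 0b11 (binary) → 2 + 1 = 3 (decimal)
55 × 3 = 165
165 × 2 = 330
Convert the 6th prime (prime index) → 13 (decimal)
330 - 13 = 317
317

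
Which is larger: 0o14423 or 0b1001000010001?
Convert 0o14423 (octal) → 1×4096 + 4×512 + 4×64 + 2×8 + 3 = 6419 (decimal)
Convert 0b1001000010001 (binary) → 4096 + 512 + 16 + 1 = 4625 (decimal)
Compare 6419 vs 4625: larger = 6419
6419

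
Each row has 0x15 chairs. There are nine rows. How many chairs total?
Convert 0x15 (hexadecimal) → 1×16 + 5 = 21 (decimal)
Convert nine (English words) → 9 (decimal)
Compute 21 × 9 = 189
189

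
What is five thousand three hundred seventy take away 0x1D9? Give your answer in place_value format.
Convert five thousand three hundred seventy (English words) → 5×1000 + 3×100 + 70 = 5370 (decimal)
Convert 0x1D9 (hexadecimal) → 1×256 + 13×16 + 9 = 473 (decimal)
Compute 5370 - 473 = 4897
Convert 4897 (decimal) → 4897 = 4×1000 + 8×100 + 9×10 + 7 → 4 thousands, 8 hundreds, 9 tens, 7 ones (place-value notation)
4 thousands, 8 hundreds, 9 tens, 7 ones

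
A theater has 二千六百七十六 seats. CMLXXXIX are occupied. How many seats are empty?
Convert 二千六百七十六 (Chinese numeral) → 2×1000 + 6×100 + 7×10 + 6 = 2676 (decimal)
Convert CMLXXXIX (Roman numeral) → 900 + 50 + 10 + 10 + 10 + 9 = 989 (decimal)
Compute 2676 - 989 = 1687
1687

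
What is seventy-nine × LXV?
Convert seventy-nine (English words) → 79 (decimal)
Convert LXV (Roman numeral) → 50 + 10 + 5 = 65 (decimal)
Compute 79 × 65 = 5135
5135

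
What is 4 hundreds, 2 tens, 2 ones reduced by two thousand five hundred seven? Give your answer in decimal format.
Convert 4 hundreds, 2 tens, 2 ones (place-value notation) → 4×100 + 2×10 + 2 = 422 (decimal)
Convert two thousand five hundred seven (English words) → 2×1000 + 5×100 + 7 = 2507 (decimal)
Compute 422 - 2507 = -2085
-2085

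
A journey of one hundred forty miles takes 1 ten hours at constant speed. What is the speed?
Convert one hundred forty (English words) → 1×100 + 40 = 140 (decimal)
Convert 1 ten (place-value notation) → 1×10 = 10 (decimal)
Compute 140 ÷ 10 = 14
14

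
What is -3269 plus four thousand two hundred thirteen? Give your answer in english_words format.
Convert four thousand two hundred thirteen (English words) → 4×1000 + 2×100 + 13 = 4213 (decimal)
Compute -3269 + 4213 = 944
Convert 944 (decimal) → 944 = 9×100 + 44 → nine hundred forty-four (English words)
nine hundred forty-four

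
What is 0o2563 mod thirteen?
Convert 0o2563 (octal) → 2×512 + 5×64 + 6×8 + 3 = 1395 (decimal)
Convert thirteen (English words) → 13 (decimal)
Compute 1395 mod 13 = 4
4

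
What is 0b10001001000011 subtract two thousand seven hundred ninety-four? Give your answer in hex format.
Convert 0b10001001000011 (binary) → 8192 + 512 + 64 + 2 + 1 = 8771 (decimal)
Convert two thousand seven hundred ninety-four (English words) → 2×1000 + 7×100 + 94 = 2794 (decimal)
Compute 8771 - 2794 = 5977
Convert 5977 (decimal) → 5977 = 1×4096 + 7×256 + 5×16 + 9 → 0x1759 (hexadecimal)
0x1759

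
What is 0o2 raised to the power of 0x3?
Convert 0o2 (octal) → 2 (decimal)
Convert 0x3 (hexadecimal) → 3 (decimal)
Compute 2 ^ 3 = 8
8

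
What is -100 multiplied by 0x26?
Convert 0x26 (hexadecimal) → 2×16 + 6 = 38 (decimal)
Compute -100 × 38 = -3800
-3800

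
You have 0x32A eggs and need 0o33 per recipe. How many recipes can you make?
Convert 0x32A (hexadecimal) → 3×256 + 2×16 + 10 = 810 (decimal)
Convert 0o33 (octal) → 3×8 + 3 = 27 (decimal)
Compute 810 ÷ 27 = 30
30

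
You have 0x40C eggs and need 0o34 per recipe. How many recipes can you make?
Convert 0x40C (hexadecimal) → 4×256 + 12 = 1036 (decimal)
Convert 0o34 (octal) → 3×8 + 4 = 28 (decimal)
Compute 1036 ÷ 28 = 37
37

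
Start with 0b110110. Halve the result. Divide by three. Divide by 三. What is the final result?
Convert 0b110110 (binary) → 32 + 16 + 4 + 2 = 54 (decimal)
Start: 54
54 ÷ 2 = 27
Convert three (English words) → 3 (decimal)
27 ÷ 3 = 9
Convert 三 (Chinese numeral) → 3 (decimal)
9 ÷ 3 = 3
3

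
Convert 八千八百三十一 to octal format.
Convert 八千八百三十一 (Chinese numeral) → 8×1000 + 8×100 + 3×10 + 1 = 8831 (decimal)
Convert 8831 (decimal) → 8831 = 2×4096 + 1×512 + 1×64 + 7×8 + 7 → 0o21177 (octal)
0o21177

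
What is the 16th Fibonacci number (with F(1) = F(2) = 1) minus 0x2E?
The 16th Fibonacci number (with F(1) = F(2) = 1) = 987
Convert 0x2E (hexadecimal) → 2×16 + 14 = 46 (decimal)
Compute 987 - 46 = 941
941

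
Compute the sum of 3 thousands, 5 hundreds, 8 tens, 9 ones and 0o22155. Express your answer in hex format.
Convert 3 thousands, 5 hundreds, 8 tens, 9 ones (place-value notation) → 3×1000 + 5×100 + 8×10 + 9 = 3589 (decimal)
Convert 0o22155 (octal) → 2×4096 + 2×512 + 1×64 + 5×8 + 5 = 9325 (decimal)
Compute 3589 + 9325 = 12914
Convert 12914 (decimal) → 12914 = 3×4096 + 2×256 + 7×16 + 2 → 0x3272 (hexadecimal)
0x3272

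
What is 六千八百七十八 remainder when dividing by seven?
Convert 六千八百七十八 (Chinese numeral) → 6×1000 + 8×100 + 7×10 + 8 = 6878 (decimal)
Convert seven (English words) → 7 (decimal)
Compute 6878 mod 7 = 4
4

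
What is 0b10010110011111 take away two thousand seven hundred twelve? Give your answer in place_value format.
Convert 0b10010110011111 (binary) → 8192 + 1024 + 256 + 128 + 16 + 8 + 4 + 2 + 1 = 9631 (decimal)
Convert two thousand seven hundred twelve (English words) → 2×1000 + 7×100 + 12 = 2712 (decimal)
Compute 9631 - 2712 = 6919
Convert 6919 (decimal) → 6919 = 6×1000 + 9×100 + 1×10 + 9 → 6 thousands, 9 hundreds, 1 ten, 9 ones (place-value notation)
6 thousands, 9 hundreds, 1 ten, 9 ones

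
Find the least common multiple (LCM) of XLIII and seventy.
Convert XLIII (Roman numeral) → 40 + 1 + 1 + 1 = 43 (decimal)
Convert seventy (English words) → 70 (decimal)
Compute lcm(43, 70) = 3010
3010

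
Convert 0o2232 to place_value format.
Convert 0o2232 (octal) → 2×512 + 2×64 + 3×8 + 2 = 1178 (decimal)
Convert 1178 (decimal) → 1178 = 1×1000 + 1×100 + 7×10 + 8 → 1 thousand, 1 hundred, 7 tens, 8 ones (place-value notation)
1 thousand, 1 hundred, 7 tens, 8 ones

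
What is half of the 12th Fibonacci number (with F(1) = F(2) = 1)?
The 12th Fibonacci number (with F(1) = F(2) = 1): 1, 1, 2, 3, 5, 8, 13, 21, 34, 55, 89, 144 → 144
Compute 144 ÷ 2 = 72
72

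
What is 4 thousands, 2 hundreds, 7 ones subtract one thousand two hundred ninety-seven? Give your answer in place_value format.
Convert 4 thousands, 2 hundreds, 7 ones (place-value notation) → 4×1000 + 2×100 + 7 = 4207 (decimal)
Convert one thousand two hundred ninety-seven (English words) → 1×1000 + 2×100 + 97 = 1297 (decimal)
Compute 4207 - 1297 = 2910
Convert 2910 (decimal) → 2910 = 2×1000 + 9×100 + 1×10 → 2 thousands, 9 hundreds, 1 ten (place-value notation)
2 thousands, 9 hundreds, 1 ten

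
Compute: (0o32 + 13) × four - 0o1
Convert 0o32 (octal) → 3×8 + 2 = 26 (decimal)
Convert four (English words) → 4 (decimal)
Convert 0o1 (octal) → 1 (decimal)
Expression in decimal: (26 + 13) × 4 - 1
Parentheses first: 26 + 13 = 39
Multiply: 39 × 4 = 156
Subtract: 156 - 1 = 155
155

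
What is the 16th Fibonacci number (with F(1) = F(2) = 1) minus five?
The 16th Fibonacci number (with F(1) = F(2) = 1) = 987
Convert five (English words) → 5 (decimal)
Compute 987 - 5 = 982
982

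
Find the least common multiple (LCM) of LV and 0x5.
Convert LV (Roman numeral) → 50 + 5 = 55 (decimal)
Convert 0x5 (hexadecimal) → 5 (decimal)
Compute lcm(55, 5) = 55
55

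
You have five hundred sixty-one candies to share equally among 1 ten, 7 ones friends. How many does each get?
Convert five hundred sixty-one (English words) → 5×100 + 61 = 561 (decimal)
Convert 1 ten, 7 ones (place-value notation) → 1×10 + 7 = 17 (decimal)
Compute 561 ÷ 17 = 33
33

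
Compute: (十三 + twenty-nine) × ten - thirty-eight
Convert 十三 (Chinese numeral) → 1×10 + 3 = 13 (decimal)
Convert twenty-nine (English words) → 29 (decimal)
Convert ten (English words) → 10 (decimal)
Convert thirty-eight (English words) → 38 (decimal)
Expression in decimal: (13 + 29) × 10 - 38
Parentheses first: 13 + 29 = 42
Multiply: 42 × 10 = 420
Subtract: 420 - 38 = 382
382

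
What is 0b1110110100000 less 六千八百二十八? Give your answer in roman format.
Convert 0b1110110100000 (binary) → 4096 + 2048 + 1024 + 256 + 128 + 32 = 7584 (decimal)
Convert 六千八百二十八 (Chinese numeral) → 6×1000 + 8×100 + 2×10 + 8 = 6828 (decimal)
Compute 7584 - 6828 = 756
Convert 756 (decimal) → 756 = 500 + 100 + 100 + 50 + 5 + 1 → DCCLVI (Roman numeral)
DCCLVI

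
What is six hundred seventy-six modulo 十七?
Convert six hundred seventy-six (English words) → 6×100 + 76 = 676 (decimal)
Convert 十七 (Chinese numeral) → 1×10 + 7 = 17 (decimal)
Compute 676 mod 17 = 13
13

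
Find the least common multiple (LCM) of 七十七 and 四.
Convert 七十七 (Chinese numeral) → 7×10 + 7 = 77 (decimal)
Convert 四 (Chinese numeral) → 4 (decimal)
Compute lcm(77, 4) = 308
308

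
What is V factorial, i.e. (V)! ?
Convert V (Roman numeral) → 5 (decimal)
Compute 5! = 120
120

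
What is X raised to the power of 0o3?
Convert X (Roman numeral) → 10 (decimal)
Convert 0o3 (octal) → 3 (decimal)
Compute 10 ^ 3 = 1000
1000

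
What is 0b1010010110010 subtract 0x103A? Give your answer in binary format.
Convert 0b1010010110010 (binary) → 4096 + 1024 + 128 + 32 + 16 + 2 = 5298 (decimal)
Convert 0x103A (hexadecimal) → 1×4096 + 3×16 + 10 = 4154 (decimal)
Compute 5298 - 4154 = 1144
Convert 1144 (decimal) → 1144 = 1024 + 64 + 32 + 16 + 8 → 0b10001111000 (binary)
0b10001111000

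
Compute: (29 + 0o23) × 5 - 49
Convert 0o23 (octal) → 2×8 + 3 = 19 (decimal)
Expression in decimal: (29 + 19) × 5 - 49
Parentheses first: 29 + 19 = 48
Multiply: 48 × 5 = 240
Subtract: 240 - 49 = 191
191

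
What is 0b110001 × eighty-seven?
Convert 0b110001 (binary) → 32 + 16 + 1 = 49 (decimal)
Convert eighty-seven (English words) → 87 (decimal)
Compute 49 × 87 = 4263
4263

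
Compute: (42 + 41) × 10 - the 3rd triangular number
Convert the 3rd triangular number (triangular index) → 3×4/2 = 6 (decimal)
Expression in decimal: (42 + 41) × 10 - 6
Parentheses first: 42 + 41 = 83
Multiply: 83 × 10 = 830
Subtract: 830 - 6 = 824
824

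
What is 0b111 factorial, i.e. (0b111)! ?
Convert 0b111 (binary) → 4 + 2 + 1 = 7 (decimal)
Compute 7! = 5040
5040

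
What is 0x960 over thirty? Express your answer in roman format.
Convert 0x960 (hexadecimal) → 9×256 + 6×16 = 2400 (decimal)
Convert thirty (English words) → 30 (decimal)
Compute 2400 ÷ 30 = 80
Convert 80 (decimal) → 80 = 50 + 10 + 10 + 10 → LXXX (Roman numeral)
LXXX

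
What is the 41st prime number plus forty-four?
The 41st prime number = 179
Convert forty-four (English words) → 44 (decimal)
Compute 179 + 44 = 223
223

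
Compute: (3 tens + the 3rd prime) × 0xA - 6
Convert 3 tens (place-value notation) → 3×10 = 30 (decimal)
Convert the 3rd prime (prime index) → 5 (decimal)
Convert 0xA (hexadecimal) → 10 (decimal)
Expression in decimal: (30 + 5) × 10 - 6
Parentheses first: 30 + 5 = 35
Multiply: 35 × 10 = 350
Subtract: 350 - 6 = 344
344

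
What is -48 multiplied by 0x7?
Convert 0x7 (hexadecimal) → 7 (decimal)
Compute -48 × 7 = -336
-336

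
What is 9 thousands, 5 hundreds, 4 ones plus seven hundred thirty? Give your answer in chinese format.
Convert 9 thousands, 5 hundreds, 4 ones (place-value notation) → 9×1000 + 5×100 + 4 = 9504 (decimal)
Convert seven hundred thirty (English words) → 7×100 + 30 = 730 (decimal)
Compute 9504 + 730 = 10234
Convert 10234 (decimal) → 10234 = 1×10000 + 2×100 + 3×10 + 4 → 一万零二百三十四 (Chinese numeral)
一万零二百三十四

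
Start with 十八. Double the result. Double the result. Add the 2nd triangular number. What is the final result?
Convert 十八 (Chinese numeral) → 1×10 + 8 = 18 (decimal)
Start: 18
18 × 2 = 36
36 × 2 = 72
Convert the 2nd triangular number (triangular index) → 2×3/2 = 3 (decimal)
72 + 3 = 75
75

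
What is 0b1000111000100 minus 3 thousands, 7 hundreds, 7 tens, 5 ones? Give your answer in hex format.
Convert 0b1000111000100 (binary) → 4096 + 256 + 128 + 64 + 4 = 4548 (decimal)
Convert 3 thousands, 7 hundreds, 7 tens, 5 ones (place-value notation) → 3×1000 + 7×100 + 7×10 + 5 = 3775 (decimal)
Compute 4548 - 3775 = 773
Convert 773 (decimal) → 773 = 3×256 + 5 → 0x305 (hexadecimal)
0x305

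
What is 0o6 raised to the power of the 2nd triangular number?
Convert 0o6 (octal) → 6 (decimal)
Convert the 2nd triangular number (triangular index) → 2×3/2 = 3 (decimal)
Compute 6 ^ 3 = 216
216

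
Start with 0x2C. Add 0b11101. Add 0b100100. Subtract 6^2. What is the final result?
Convert 0x2C (hexadecimal) → 2×16 + 12 = 44 (decimal)
Start: 44
Convert 0b11101 (binary) → 16 + 8 + 4 + 1 = 29 (decimal)
44 + 29 = 73
Convert 0b100100 (binary) → 32 + 4 = 36 (decimal)
73 + 36 = 109
Convert 6^2 (power) → 36 (decimal)
109 - 36 = 73
73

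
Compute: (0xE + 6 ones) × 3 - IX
Convert 0xE (hexadecimal) → 14 (decimal)
Convert 6 ones (place-value notation) → 6 (decimal)
Convert IX (Roman numeral) → 9 (decimal)
Expression in decimal: (14 + 6) × 3 - 9
Parentheses first: 14 + 6 = 20
Multiply: 20 × 3 = 60
Subtract: 60 - 9 = 51
51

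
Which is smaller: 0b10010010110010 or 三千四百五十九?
Convert 0b10010010110010 (binary) → 8192 + 1024 + 128 + 32 + 16 + 2 = 9394 (decimal)
Convert 三千四百五十九 (Chinese numeral) → 3×1000 + 4×100 + 5×10 + 9 = 3459 (decimal)
Compare 9394 vs 3459: smaller = 3459
3459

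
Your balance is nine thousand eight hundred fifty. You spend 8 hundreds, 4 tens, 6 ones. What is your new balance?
Convert nine thousand eight hundred fifty (English words) → 9×1000 + 8×100 + 50 = 9850 (decimal)
Convert 8 hundreds, 4 tens, 6 ones (place-value notation) → 8×100 + 4×10 + 6 = 846 (decimal)
Compute 9850 - 846 = 9004
9004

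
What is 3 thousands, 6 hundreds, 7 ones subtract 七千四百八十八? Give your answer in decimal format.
Convert 3 thousands, 6 hundreds, 7 ones (place-value notation) → 3×1000 + 6×100 + 7 = 3607 (decimal)
Convert 七千四百八十八 (Chinese numeral) → 7×1000 + 4×100 + 8×10 + 8 = 7488 (decimal)
Compute 3607 - 7488 = -3881
-3881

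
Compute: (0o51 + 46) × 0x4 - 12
Convert 0o51 (octal) → 5×8 + 1 = 41 (decimal)
Convert 0x4 (hexadecimal) → 4 (decimal)
Expression in decimal: (41 + 46) × 4 - 12
Parentheses first: 41 + 46 = 87
Multiply: 87 × 4 = 348
Subtract: 348 - 12 = 336
336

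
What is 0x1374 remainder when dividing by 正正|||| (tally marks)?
Convert 0x1374 (hexadecimal) → 1×4096 + 3×256 + 7×16 + 4 = 4980 (decimal)
Convert 正正|||| (tally marks) → 5 + 5 + 4 = 14 (decimal)
Compute 4980 mod 14 = 10
10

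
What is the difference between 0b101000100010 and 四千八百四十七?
Convert 0b101000100010 (binary) → 2048 + 512 + 32 + 2 = 2594 (decimal)
Convert 四千八百四十七 (Chinese numeral) → 4×1000 + 8×100 + 4×10 + 7 = 4847 (decimal)
Difference: |2594 - 4847| = 2253
2253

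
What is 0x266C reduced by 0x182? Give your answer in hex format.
Convert 0x266C (hexadecimal) → 2×4096 + 6×256 + 6×16 + 12 = 9836 (decimal)
Convert 0x182 (hexadecimal) → 1×256 + 8×16 + 2 = 386 (decimal)
Compute 9836 - 386 = 9450
Convert 9450 (decimal) → 9450 = 2×4096 + 4×256 + 14×16 + 10 → 0x24EA (hexadecimal)
0x24EA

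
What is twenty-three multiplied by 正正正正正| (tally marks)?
Convert twenty-three (English words) → 23 (decimal)
Convert 正正正正正| (tally marks) → 5 + 5 + 5 + 5 + 5 + 1 = 26 (decimal)
Compute 23 × 26 = 598
598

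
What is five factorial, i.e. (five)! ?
Convert five (English words) → 5 (decimal)
Compute 5! = 120
120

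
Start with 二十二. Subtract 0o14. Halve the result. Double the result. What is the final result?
Convert 二十二 (Chinese numeral) → 2×10 + 2 = 22 (decimal)
Start: 22
Convert 0o14 (octal) → 1×8 + 4 = 12 (decimal)
22 - 12 = 10
10 ÷ 2 = 5
5 × 2 = 10
10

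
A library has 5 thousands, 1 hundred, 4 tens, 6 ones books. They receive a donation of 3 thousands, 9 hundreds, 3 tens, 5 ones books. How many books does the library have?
Convert 5 thousands, 1 hundred, 4 tens, 6 ones (place-value notation) → 5×1000 + 1×100 + 4×10 + 6 = 5146 (decimal)
Convert 3 thousands, 9 hundreds, 3 tens, 5 ones (place-value notation) → 3×1000 + 9×100 + 3×10 + 5 = 3935 (decimal)
Compute 5146 + 3935 = 9081
9081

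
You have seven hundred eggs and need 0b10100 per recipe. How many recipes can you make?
Convert seven hundred (English words) → 7×100 = 700 (decimal)
Convert 0b10100 (binary) → 16 + 4 = 20 (decimal)
Compute 700 ÷ 20 = 35
35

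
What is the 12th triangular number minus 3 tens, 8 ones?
The 12th triangular number = 12×13/2 = 78
Convert 3 tens, 8 ones (place-value notation) → 3×10 + 8 = 38 (decimal)
Compute 78 - 38 = 40
40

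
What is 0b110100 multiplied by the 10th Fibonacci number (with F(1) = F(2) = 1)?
Convert 0b110100 (binary) → 32 + 16 + 4 = 52 (decimal)
Convert the 10th Fibonacci number (with F(1) = F(2) = 1) (Fibonacci index) → 1, 1, 2, 3, 5, 8, 13, 21, 34, 55 → 55 (decimal)
Compute 52 × 55 = 2860
2860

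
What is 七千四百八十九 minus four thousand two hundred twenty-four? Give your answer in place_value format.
Convert 七千四百八十九 (Chinese numeral) → 7×1000 + 4×100 + 8×10 + 9 = 7489 (decimal)
Convert four thousand two hundred twenty-four (English words) → 4×1000 + 2×100 + 24 = 4224 (decimal)
Compute 7489 - 4224 = 3265
Convert 3265 (decimal) → 3265 = 3×1000 + 2×100 + 6×10 + 5 → 3 thousands, 2 hundreds, 6 tens, 5 ones (place-value notation)
3 thousands, 2 hundreds, 6 tens, 5 ones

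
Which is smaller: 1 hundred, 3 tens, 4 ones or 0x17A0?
Convert 1 hundred, 3 tens, 4 ones (place-value notation) → 1×100 + 3×10 + 4 = 134 (decimal)
Convert 0x17A0 (hexadecimal) → 1×4096 + 7×256 + 10×16 = 6048 (decimal)
Compare 134 vs 6048: smaller = 134
134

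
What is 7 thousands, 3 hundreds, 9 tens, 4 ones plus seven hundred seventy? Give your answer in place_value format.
Convert 7 thousands, 3 hundreds, 9 tens, 4 ones (place-value notation) → 7×1000 + 3×100 + 9×10 + 4 = 7394 (decimal)
Convert seven hundred seventy (English words) → 7×100 + 70 = 770 (decimal)
Compute 7394 + 770 = 8164
Convert 8164 (decimal) → 8164 = 8×1000 + 1×100 + 6×10 + 4 → 8 thousands, 1 hundred, 6 tens, 4 ones (place-value notation)
8 thousands, 1 hundred, 6 tens, 4 ones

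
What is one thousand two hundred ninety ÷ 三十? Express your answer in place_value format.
Convert one thousand two hundred ninety (English words) → 1×1000 + 2×100 + 90 = 1290 (decimal)
Convert 三十 (Chinese numeral) → 3×10 = 30 (decimal)
Compute 1290 ÷ 30 = 43
Convert 43 (decimal) → 43 = 4×10 + 3 → 4 tens, 3 ones (place-value notation)
4 tens, 3 ones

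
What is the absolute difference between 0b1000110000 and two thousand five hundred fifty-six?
Convert 0b1000110000 (binary) → 512 + 32 + 16 = 560 (decimal)
Convert two thousand five hundred fifty-six (English words) → 2×1000 + 5×100 + 56 = 2556 (decimal)
Compute |560 - 2556| = 1996
1996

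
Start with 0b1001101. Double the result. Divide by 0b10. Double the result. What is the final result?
Convert 0b1001101 (binary) → 64 + 8 + 4 + 1 = 77 (decimal)
Start: 77
77 × 2 = 154
Convert 0b10 (binary) → 2 (decimal)
154 ÷ 2 = 77
77 × 2 = 154
154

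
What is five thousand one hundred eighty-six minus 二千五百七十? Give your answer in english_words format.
Convert five thousand one hundred eighty-six (English words) → 5×1000 + 1×100 + 86 = 5186 (decimal)
Convert 二千五百七十 (Chinese numeral) → 2×1000 + 5×100 + 7×10 = 2570 (decimal)
Compute 5186 - 2570 = 2616
Convert 2616 (decimal) → 2616 = 2×1000 + 6×100 + 16 → two thousand six hundred sixteen (English words)
two thousand six hundred sixteen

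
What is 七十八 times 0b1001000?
Convert 七十八 (Chinese numeral) → 7×10 + 8 = 78 (decimal)
Convert 0b1001000 (binary) → 64 + 8 = 72 (decimal)
Compute 78 × 72 = 5616
5616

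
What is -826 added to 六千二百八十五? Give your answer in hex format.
Convert 六千二百八十五 (Chinese numeral) → 6×1000 + 2×100 + 8×10 + 5 = 6285 (decimal)
Compute -826 + 6285 = 5459
Convert 5459 (decimal) → 5459 = 1×4096 + 5×256 + 5×16 + 3 → 0x1553 (hexadecimal)
0x1553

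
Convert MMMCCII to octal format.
Convert MMMCCII (Roman numeral) → 1000 + 1000 + 1000 + 100 + 100 + 1 + 1 = 3202 (decimal)
Convert 3202 (decimal) → 3202 = 6×512 + 2×64 + 2 → 0o6202 (octal)
0o6202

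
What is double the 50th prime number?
The 50th prime number = 229
Compute 229 × 2 = 458
458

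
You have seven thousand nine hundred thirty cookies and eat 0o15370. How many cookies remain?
Convert seven thousand nine hundred thirty (English words) → 7×1000 + 9×100 + 30 = 7930 (decimal)
Convert 0o15370 (octal) → 1×4096 + 5×512 + 3×64 + 7×8 = 6904 (decimal)
Compute 7930 - 6904 = 1026
1026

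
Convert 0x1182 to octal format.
Convert 0x1182 (hexadecimal) → 1×4096 + 1×256 + 8×16 + 2 = 4482 (decimal)
Convert 4482 (decimal) → 4482 = 1×4096 + 6×64 + 2 → 0o10602 (octal)
0o10602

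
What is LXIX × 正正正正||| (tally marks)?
Convert LXIX (Roman numeral) → 50 + 10 + 9 = 69 (decimal)
Convert 正正正正||| (tally marks) → 5 + 5 + 5 + 5 + 3 = 23 (decimal)
Compute 69 × 23 = 1587
1587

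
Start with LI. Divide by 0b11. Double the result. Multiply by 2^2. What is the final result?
Convert LI (Roman numeral) → 50 + 1 = 51 (decimal)
Start: 51
Convert 0b11 (binary) → 2 + 1 = 3 (decimal)
51 ÷ 3 = 17
17 × 2 = 34
Convert 2^2 (power) → 4 (decimal)
34 × 4 = 136
136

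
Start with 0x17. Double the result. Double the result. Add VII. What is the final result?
Convert 0x17 (hexadecimal) → 1×16 + 7 = 23 (decimal)
Start: 23
23 × 2 = 46
46 × 2 = 92
Convert VII (Roman numeral) → 5 + 1 + 1 = 7 (decimal)
92 + 7 = 99
99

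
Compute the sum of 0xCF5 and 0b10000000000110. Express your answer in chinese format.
Convert 0xCF5 (hexadecimal) → 12×256 + 15×16 + 5 = 3317 (decimal)
Convert 0b10000000000110 (binary) → 8192 + 4 + 2 = 8198 (decimal)
Compute 3317 + 8198 = 11515
Convert 11515 (decimal) → 11515 = 1×10000 + 1×1000 + 5×100 + 1×10 + 5 → 一万一千五百一十五 (Chinese numeral)
一万一千五百一十五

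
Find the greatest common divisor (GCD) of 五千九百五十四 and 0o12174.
Convert 五千九百五十四 (Chinese numeral) → 5×1000 + 9×100 + 5×10 + 4 = 5954 (decimal)
Convert 0o12174 (octal) → 1×4096 + 2×512 + 1×64 + 7×8 + 4 = 5244 (decimal)
Compute gcd(5954, 5244) = 2
2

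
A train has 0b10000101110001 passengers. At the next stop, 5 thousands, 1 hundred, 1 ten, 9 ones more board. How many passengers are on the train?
Convert 0b10000101110001 (binary) → 8192 + 256 + 64 + 32 + 16 + 1 = 8561 (decimal)
Convert 5 thousands, 1 hundred, 1 ten, 9 ones (place-value notation) → 5×1000 + 1×100 + 1×10 + 9 = 5119 (decimal)
Compute 8561 + 5119 = 13680
13680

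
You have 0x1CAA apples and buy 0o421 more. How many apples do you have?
Convert 0x1CAA (hexadecimal) → 1×4096 + 12×256 + 10×16 + 10 = 7338 (decimal)
Convert 0o421 (octal) → 4×64 + 2×8 + 1 = 273 (decimal)
Compute 7338 + 273 = 7611
7611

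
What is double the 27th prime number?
The 27th prime number = 103
Compute 103 × 2 = 206
206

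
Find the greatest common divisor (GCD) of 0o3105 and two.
Convert 0o3105 (octal) → 3×512 + 1×64 + 5 = 1605 (decimal)
Convert two (English words) → 2 (decimal)
Compute gcd(1605, 2) = 1
1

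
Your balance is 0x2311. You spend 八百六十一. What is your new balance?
Convert 0x2311 (hexadecimal) → 2×4096 + 3×256 + 1×16 + 1 = 8977 (decimal)
Convert 八百六十一 (Chinese numeral) → 8×100 + 6×10 + 1 = 861 (decimal)
Compute 8977 - 861 = 8116
8116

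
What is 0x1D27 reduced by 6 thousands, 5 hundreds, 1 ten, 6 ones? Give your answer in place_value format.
Convert 0x1D27 (hexadecimal) → 1×4096 + 13×256 + 2×16 + 7 = 7463 (decimal)
Convert 6 thousands, 5 hundreds, 1 ten, 6 ones (place-value notation) → 6×1000 + 5×100 + 1×10 + 6 = 6516 (decimal)
Compute 7463 - 6516 = 947
Convert 947 (decimal) → 947 = 9×100 + 4×10 + 7 → 9 hundreds, 4 tens, 7 ones (place-value notation)
9 hundreds, 4 tens, 7 ones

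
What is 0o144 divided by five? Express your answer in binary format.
Convert 0o144 (octal) → 1×64 + 4×8 + 4 = 100 (decimal)
Convert five (English words) → 5 (decimal)
Compute 100 ÷ 5 = 20
Convert 20 (decimal) → 20 = 16 + 4 → 0b10100 (binary)
0b10100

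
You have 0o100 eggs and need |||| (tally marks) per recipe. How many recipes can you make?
Convert 0o100 (octal) → 1×64 = 64 (decimal)
Convert |||| (tally marks) → 4 (decimal)
Compute 64 ÷ 4 = 16
16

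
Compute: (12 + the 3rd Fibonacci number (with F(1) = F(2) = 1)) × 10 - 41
Convert the 3rd Fibonacci number (with F(1) = F(2) = 1) (Fibonacci index) → 1, 1, 2 → 2 (decimal)
Expression in decimal: (12 + 2) × 10 - 41
Parentheses first: 12 + 2 = 14
Multiply: 14 × 10 = 140
Subtract: 140 - 41 = 99
99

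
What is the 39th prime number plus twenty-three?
The 39th prime number = 167
Convert twenty-three (English words) → 23 (decimal)
Compute 167 + 23 = 190
190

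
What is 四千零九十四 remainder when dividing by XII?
Convert 四千零九十四 (Chinese numeral) → 4×1000 + 9×10 + 4 = 4094 (decimal)
Convert XII (Roman numeral) → 10 + 1 + 1 = 12 (decimal)
Compute 4094 mod 12 = 2
2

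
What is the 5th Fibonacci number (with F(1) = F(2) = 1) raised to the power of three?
Convert the 5th Fibonacci number (with F(1) = F(2) = 1) (Fibonacci index) → 1, 1, 2, 3, 5 → 5 (decimal)
Convert three (English words) → 3 (decimal)
Compute 5 ^ 3 = 125
125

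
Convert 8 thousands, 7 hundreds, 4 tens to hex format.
Convert 8 thousands, 7 hundreds, 4 tens (place-value notation) → 8×1000 + 7×100 + 4×10 = 8740 (decimal)
Convert 8740 (decimal) → 8740 = 2×4096 + 2×256 + 2×16 + 4 → 0x2224 (hexadecimal)
0x2224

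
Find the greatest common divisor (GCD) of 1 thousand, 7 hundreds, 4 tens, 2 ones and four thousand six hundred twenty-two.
Convert 1 thousand, 7 hundreds, 4 tens, 2 ones (place-value notation) → 1×1000 + 7×100 + 4×10 + 2 = 1742 (decimal)
Convert four thousand six hundred twenty-two (English words) → 4×1000 + 6×100 + 22 = 4622 (decimal)
Compute gcd(1742, 4622) = 2
2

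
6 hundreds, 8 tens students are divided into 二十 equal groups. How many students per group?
Convert 6 hundreds, 8 tens (place-value notation) → 6×100 + 8×10 = 680 (decimal)
Convert 二十 (Chinese numeral) → 2×10 = 20 (decimal)
Compute 680 ÷ 20 = 34
34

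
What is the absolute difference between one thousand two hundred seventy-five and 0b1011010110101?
Convert one thousand two hundred seventy-five (English words) → 1×1000 + 2×100 + 75 = 1275 (decimal)
Convert 0b1011010110101 (binary) → 4096 + 1024 + 512 + 128 + 32 + 16 + 4 + 1 = 5813 (decimal)
Compute |1275 - 5813| = 4538
4538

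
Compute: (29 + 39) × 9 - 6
Parentheses first: 29 + 39 = 68
Multiply: 68 × 9 = 612
Subtract: 612 - 6 = 606
606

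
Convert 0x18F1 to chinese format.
Convert 0x18F1 (hexadecimal) → 1×4096 + 8×256 + 15×16 + 1 = 6385 (decimal)
Convert 6385 (decimal) → 6385 = 6×1000 + 3×100 + 8×10 + 5 → 六千三百八十五 (Chinese numeral)
六千三百八十五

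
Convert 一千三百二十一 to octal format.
Convert 一千三百二十一 (Chinese numeral) → 1×1000 + 3×100 + 2×10 + 1 = 1321 (decimal)
Convert 1321 (decimal) → 1321 = 2×512 + 4×64 + 5×8 + 1 → 0o2451 (octal)
0o2451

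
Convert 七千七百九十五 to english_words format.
Convert 七千七百九十五 (Chinese numeral) → 7×1000 + 7×100 + 9×10 + 5 = 7795 (decimal)
Convert 7795 (decimal) → 7795 = 7×1000 + 7×100 + 95 → seven thousand seven hundred ninety-five (English words)
seven thousand seven hundred ninety-five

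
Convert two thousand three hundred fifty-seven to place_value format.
Convert two thousand three hundred fifty-seven (English words) → 2×1000 + 3×100 + 57 = 2357 (decimal)
Convert 2357 (decimal) → 2357 = 2×1000 + 3×100 + 5×10 + 7 → 2 thousands, 3 hundreds, 5 tens, 7 ones (place-value notation)
2 thousands, 3 hundreds, 5 tens, 7 ones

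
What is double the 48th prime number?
The 48th prime number = 223
Compute 223 × 2 = 446
446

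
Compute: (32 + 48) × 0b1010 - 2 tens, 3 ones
Convert 0b1010 (binary) → 8 + 2 = 10 (decimal)
Convert 2 tens, 3 ones (place-value notation) → 2×10 + 3 = 23 (decimal)
Expression in decimal: (32 + 48) × 10 - 23
Parentheses first: 32 + 48 = 80
Multiply: 80 × 10 = 800
Subtract: 800 - 23 = 777
777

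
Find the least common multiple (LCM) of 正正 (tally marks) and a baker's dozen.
Convert 正正 (tally marks) → 5 + 5 = 10 (decimal)
Convert a baker's dozen (colloquial) → 13 (decimal)
Compute lcm(10, 13) = 130
130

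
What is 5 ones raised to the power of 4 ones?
Convert 5 ones (place-value notation) → 5 (decimal)
Convert 4 ones (place-value notation) → 4 (decimal)
Compute 5 ^ 4 = 625
625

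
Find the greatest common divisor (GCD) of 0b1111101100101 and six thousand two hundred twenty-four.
Convert 0b1111101100101 (binary) → 4096 + 2048 + 1024 + 512 + 256 + 64 + 32 + 4 + 1 = 8037 (decimal)
Convert six thousand two hundred twenty-four (English words) → 6×1000 + 2×100 + 24 = 6224 (decimal)
Compute gcd(8037, 6224) = 1
1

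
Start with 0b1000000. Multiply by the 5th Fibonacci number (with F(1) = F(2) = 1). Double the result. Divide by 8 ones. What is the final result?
Convert 0b1000000 (binary) → 64 (decimal)
Start: 64
Convert the 5th Fibonacci number (with F(1) = F(2) = 1) (Fibonacci index) → 1, 1, 2, 3, 5 → 5 (decimal)
64 × 5 = 320
320 × 2 = 640
Convert 8 ones (place-value notation) → 8 (decimal)
640 ÷ 8 = 80
80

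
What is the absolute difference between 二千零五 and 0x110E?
Convert 二千零五 (Chinese numeral) → 2×1000 + 5 = 2005 (decimal)
Convert 0x110E (hexadecimal) → 1×4096 + 1×256 + 14 = 4366 (decimal)
Compute |2005 - 4366| = 2361
2361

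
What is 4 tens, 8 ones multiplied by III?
Convert 4 tens, 8 ones (place-value notation) → 4×10 + 8 = 48 (decimal)
Convert III (Roman numeral) → 1 + 1 + 1 = 3 (decimal)
Compute 48 × 3 = 144
144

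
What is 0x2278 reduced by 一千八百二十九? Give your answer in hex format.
Convert 0x2278 (hexadecimal) → 2×4096 + 2×256 + 7×16 + 8 = 8824 (decimal)
Convert 一千八百二十九 (Chinese numeral) → 1×1000 + 8×100 + 2×10 + 9 = 1829 (decimal)
Compute 8824 - 1829 = 6995
Convert 6995 (decimal) → 6995 = 1×4096 + 11×256 + 5×16 + 3 → 0x1B53 (hexadecimal)
0x1B53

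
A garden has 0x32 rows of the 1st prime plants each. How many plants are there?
Convert the 1st prime (prime index) → 2 (decimal)
Convert 0x32 (hexadecimal) → 3×16 + 2 = 50 (decimal)
Compute 2 × 50 = 100
100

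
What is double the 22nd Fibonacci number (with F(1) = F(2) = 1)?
The 22nd Fibonacci number (with F(1) = F(2) = 1) = 17711
Compute 17711 × 2 = 35422
35422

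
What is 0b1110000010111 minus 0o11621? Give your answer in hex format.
Convert 0b1110000010111 (binary) → 4096 + 2048 + 1024 + 16 + 4 + 2 + 1 = 7191 (decimal)
Convert 0o11621 (octal) → 1×4096 + 1×512 + 6×64 + 2×8 + 1 = 5009 (decimal)
Compute 7191 - 5009 = 2182
Convert 2182 (decimal) → 2182 = 8×256 + 8×16 + 6 → 0x886 (hexadecimal)
0x886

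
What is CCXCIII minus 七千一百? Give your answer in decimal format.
Convert CCXCIII (Roman numeral) → 100 + 100 + 90 + 1 + 1 + 1 = 293 (decimal)
Convert 七千一百 (Chinese numeral) → 7×1000 + 1×100 = 7100 (decimal)
Compute 293 - 7100 = -6807
-6807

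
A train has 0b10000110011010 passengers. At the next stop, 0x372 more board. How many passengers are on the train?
Convert 0b10000110011010 (binary) → 8192 + 256 + 128 + 16 + 8 + 2 = 8602 (decimal)
Convert 0x372 (hexadecimal) → 3×256 + 7×16 + 2 = 882 (decimal)
Compute 8602 + 882 = 9484
9484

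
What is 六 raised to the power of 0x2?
Convert 六 (Chinese numeral) → 6 (decimal)
Convert 0x2 (hexadecimal) → 2 (decimal)
Compute 6 ^ 2 = 36
36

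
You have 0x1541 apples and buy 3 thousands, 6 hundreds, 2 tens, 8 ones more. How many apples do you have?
Convert 0x1541 (hexadecimal) → 1×4096 + 5×256 + 4×16 + 1 = 5441 (decimal)
Convert 3 thousands, 6 hundreds, 2 tens, 8 ones (place-value notation) → 3×1000 + 6×100 + 2×10 + 8 = 3628 (decimal)
Compute 5441 + 3628 = 9069
9069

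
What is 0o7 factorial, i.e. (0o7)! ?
Convert 0o7 (octal) → 7 (decimal)
Compute 7! = 5040
5040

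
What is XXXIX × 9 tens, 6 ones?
Convert XXXIX (Roman numeral) → 10 + 10 + 10 + 9 = 39 (decimal)
Convert 9 tens, 6 ones (place-value notation) → 9×10 + 6 = 96 (decimal)
Compute 39 × 96 = 3744
3744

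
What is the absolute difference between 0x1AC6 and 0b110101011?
Convert 0x1AC6 (hexadecimal) → 1×4096 + 10×256 + 12×16 + 6 = 6854 (decimal)
Convert 0b110101011 (binary) → 256 + 128 + 32 + 8 + 2 + 1 = 427 (decimal)
Compute |6854 - 427| = 6427
6427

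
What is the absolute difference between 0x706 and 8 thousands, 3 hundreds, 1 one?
Convert 0x706 (hexadecimal) → 7×256 + 6 = 1798 (decimal)
Convert 8 thousands, 3 hundreds, 1 one (place-value notation) → 8×1000 + 3×100 + 1 = 8301 (decimal)
Compute |1798 - 8301| = 6503
6503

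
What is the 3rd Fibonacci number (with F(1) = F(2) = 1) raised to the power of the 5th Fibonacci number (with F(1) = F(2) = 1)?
Convert the 3rd Fibonacci number (with F(1) = F(2) = 1) (Fibonacci index) → 1, 1, 2 → 2 (decimal)
Convert the 5th Fibonacci number (with F(1) = F(2) = 1) (Fibonacci index) → 1, 1, 2, 3, 5 → 5 (decimal)
Compute 2 ^ 5 = 32
32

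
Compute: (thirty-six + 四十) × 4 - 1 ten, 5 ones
Convert thirty-six (English words) → 36 (decimal)
Convert 四十 (Chinese numeral) → 4×10 = 40 (decimal)
Convert 1 ten, 5 ones (place-value notation) → 1×10 + 5 = 15 (decimal)
Expression in decimal: (36 + 40) × 4 - 15
Parentheses first: 36 + 40 = 76
Multiply: 76 × 4 = 304
Subtract: 304 - 15 = 289
289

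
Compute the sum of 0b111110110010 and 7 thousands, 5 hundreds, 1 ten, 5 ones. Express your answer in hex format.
Convert 0b111110110010 (binary) → 2048 + 1024 + 512 + 256 + 128 + 32 + 16 + 2 = 4018 (decimal)
Convert 7 thousands, 5 hundreds, 1 ten, 5 ones (place-value notation) → 7×1000 + 5×100 + 1×10 + 5 = 7515 (decimal)
Compute 4018 + 7515 = 11533
Convert 11533 (decimal) → 11533 = 2×4096 + 13×256 + 13 → 0x2D0D (hexadecimal)
0x2D0D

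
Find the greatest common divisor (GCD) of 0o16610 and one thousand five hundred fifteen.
Convert 0o16610 (octal) → 1×4096 + 6×512 + 6×64 + 1×8 = 7560 (decimal)
Convert one thousand five hundred fifteen (English words) → 1×1000 + 5×100 + 15 = 1515 (decimal)
Compute gcd(7560, 1515) = 15
15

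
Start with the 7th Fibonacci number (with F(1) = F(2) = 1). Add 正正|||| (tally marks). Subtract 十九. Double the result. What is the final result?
Convert the 7th Fibonacci number (with F(1) = F(2) = 1) (Fibonacci index) → 1, 1, 2, 3, 5, 8, 13 → 13 (decimal)
Start: 13
Convert 正正|||| (tally marks) → 5 + 5 + 4 = 14 (decimal)
13 + 14 = 27
Convert 十九 (Chinese numeral) → 1×10 + 9 = 19 (decimal)
27 - 19 = 8
8 × 2 = 16
16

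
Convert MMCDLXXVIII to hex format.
Convert MMCDLXXVIII (Roman numeral) → 1000 + 1000 + 400 + 50 + 10 + 10 + 5 + 1 + 1 + 1 = 2478 (decimal)
Convert 2478 (decimal) → 2478 = 9×256 + 10×16 + 14 → 0x9AE (hexadecimal)
0x9AE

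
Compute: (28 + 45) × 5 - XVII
Convert XVII (Roman numeral) → 10 + 5 + 1 + 1 = 17 (decimal)
Expression in decimal: (28 + 45) × 5 - 17
Parentheses first: 28 + 45 = 73
Multiply: 73 × 5 = 365
Subtract: 365 - 17 = 348
348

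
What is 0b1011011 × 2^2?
Convert 0b1011011 (binary) → 64 + 16 + 8 + 2 + 1 = 91 (decimal)
Convert 2^2 (power) → 4 (decimal)
Compute 91 × 4 = 364
364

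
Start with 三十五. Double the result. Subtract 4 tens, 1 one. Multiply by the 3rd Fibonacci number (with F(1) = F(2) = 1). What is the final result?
Convert 三十五 (Chinese numeral) → 3×10 + 5 = 35 (decimal)
Start: 35
35 × 2 = 70
Convert 4 tens, 1 one (place-value notation) → 4×10 + 1 = 41 (decimal)
70 - 41 = 29
Convert the 3rd Fibonacci number (with F(1) = F(2) = 1) (Fibonacci index) → 1, 1, 2 → 2 (decimal)
29 × 2 = 58
58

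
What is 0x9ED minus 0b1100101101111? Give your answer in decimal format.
Convert 0x9ED (hexadecimal) → 9×256 + 14×16 + 13 = 2541 (decimal)
Convert 0b1100101101111 (binary) → 4096 + 2048 + 256 + 64 + 32 + 8 + 4 + 2 + 1 = 6511 (decimal)
Compute 2541 - 6511 = -3970
-3970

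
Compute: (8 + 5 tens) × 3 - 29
Convert 5 tens (place-value notation) → 5×10 = 50 (decimal)
Expression in decimal: (8 + 50) × 3 - 29
Parentheses first: 8 + 50 = 58
Multiply: 58 × 3 = 174
Subtract: 174 - 29 = 145
145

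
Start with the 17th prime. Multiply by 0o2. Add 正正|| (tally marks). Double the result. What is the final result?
Convert the 17th prime (prime index) → 59 (decimal)
Start: 59
Convert 0o2 (octal) → 2 (decimal)
59 × 2 = 118
Convert 正正|| (tally marks) → 5 + 5 + 2 = 12 (decimal)
118 + 12 = 130
130 × 2 = 260
260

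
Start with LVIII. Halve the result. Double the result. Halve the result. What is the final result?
Convert LVIII (Roman numeral) → 50 + 5 + 1 + 1 + 1 = 58 (decimal)
Start: 58
58 ÷ 2 = 29
29 × 2 = 58
58 ÷ 2 = 29
29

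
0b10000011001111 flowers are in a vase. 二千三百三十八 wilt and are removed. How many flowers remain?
Convert 0b10000011001111 (binary) → 8192 + 128 + 64 + 8 + 4 + 2 + 1 = 8399 (decimal)
Convert 二千三百三十八 (Chinese numeral) → 2×1000 + 3×100 + 3×10 + 8 = 2338 (decimal)
Compute 8399 - 2338 = 6061
6061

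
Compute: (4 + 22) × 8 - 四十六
Convert 四十六 (Chinese numeral) → 4×10 + 6 = 46 (decimal)
Expression in decimal: (4 + 22) × 8 - 46
Parentheses first: 4 + 22 = 26
Multiply: 26 × 8 = 208
Subtract: 208 - 46 = 162
162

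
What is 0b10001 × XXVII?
Convert 0b10001 (binary) → 16 + 1 = 17 (decimal)
Convert XXVII (Roman numeral) → 10 + 10 + 5 + 1 + 1 = 27 (decimal)
Compute 17 × 27 = 459
459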